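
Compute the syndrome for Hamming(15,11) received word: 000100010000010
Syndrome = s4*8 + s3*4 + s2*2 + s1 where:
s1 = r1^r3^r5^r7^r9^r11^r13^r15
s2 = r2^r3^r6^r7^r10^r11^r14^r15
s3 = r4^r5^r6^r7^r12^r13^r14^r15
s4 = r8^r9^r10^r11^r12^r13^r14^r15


s1=0, s2=1, s3=0, s4=0

Syndrome = 2 (error at position 2)


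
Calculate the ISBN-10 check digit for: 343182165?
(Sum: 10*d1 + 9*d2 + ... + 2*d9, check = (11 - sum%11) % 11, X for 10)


Weighted sum: 187
187 mod 11 = 0

Check digit: 0


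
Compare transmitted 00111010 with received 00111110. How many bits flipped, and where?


XOR: 00000100

1 error(s) at position(s): 5


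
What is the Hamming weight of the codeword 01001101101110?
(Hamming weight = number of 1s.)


Counting 1s in 01001101101110

8


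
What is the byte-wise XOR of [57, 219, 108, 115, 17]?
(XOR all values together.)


XOR chain: 57 ^ 219 ^ 108 ^ 115 ^ 17 = 236

236


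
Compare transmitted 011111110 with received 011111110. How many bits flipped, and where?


XOR: 000000000

0 errors (received matches sent)


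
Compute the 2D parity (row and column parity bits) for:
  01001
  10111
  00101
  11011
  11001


Row parities: 00001
Column parities: 11001

Row P: 00001, Col P: 11001, Corner: 1


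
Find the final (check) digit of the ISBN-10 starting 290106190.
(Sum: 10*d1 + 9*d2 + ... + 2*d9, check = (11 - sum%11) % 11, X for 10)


Weighted sum: 169
169 mod 11 = 4

Check digit: 7


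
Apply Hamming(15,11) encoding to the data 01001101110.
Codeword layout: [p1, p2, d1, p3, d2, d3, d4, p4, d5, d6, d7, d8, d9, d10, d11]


Parity bits: p1=1, p2=0, p3=0, p4=1

100010011101110


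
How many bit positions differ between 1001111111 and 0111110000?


XOR: 1110001111
Count of 1s: 7

7


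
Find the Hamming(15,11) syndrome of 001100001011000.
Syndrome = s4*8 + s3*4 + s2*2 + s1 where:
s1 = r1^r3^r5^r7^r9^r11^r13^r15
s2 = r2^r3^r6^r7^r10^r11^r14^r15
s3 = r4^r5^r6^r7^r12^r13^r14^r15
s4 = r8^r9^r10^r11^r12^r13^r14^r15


s1=1, s2=0, s3=0, s4=1

Syndrome = 9 (error at position 9)


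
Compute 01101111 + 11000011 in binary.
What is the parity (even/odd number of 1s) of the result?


01101111 = 111
11000011 = 195
Sum = 306 = 100110010
1s count = 4

even parity (4 ones in 100110010)


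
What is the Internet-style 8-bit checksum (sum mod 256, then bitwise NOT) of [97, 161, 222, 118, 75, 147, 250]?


Sum = 1070 mod 256 = 46
Complement = 209

209


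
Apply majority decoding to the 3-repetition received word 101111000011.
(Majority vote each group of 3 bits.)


Groups: 101, 111, 000, 011
Majority votes: 1101

1101


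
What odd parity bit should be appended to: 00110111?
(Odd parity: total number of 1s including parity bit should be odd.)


Number of 1s in data: 5
Parity bit: 0

0


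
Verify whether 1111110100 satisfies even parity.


Number of 1s: 7

No, parity error (7 ones)


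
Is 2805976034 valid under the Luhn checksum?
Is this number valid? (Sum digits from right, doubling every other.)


Luhn sum = 46
46 mod 10 = 6

Invalid (Luhn sum mod 10 = 6)


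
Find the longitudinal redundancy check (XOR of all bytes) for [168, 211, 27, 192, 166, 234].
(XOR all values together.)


XOR chain: 168 ^ 211 ^ 27 ^ 192 ^ 166 ^ 234 = 236

236


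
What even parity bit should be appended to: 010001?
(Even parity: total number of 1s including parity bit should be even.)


Number of 1s in data: 2
Parity bit: 0

0


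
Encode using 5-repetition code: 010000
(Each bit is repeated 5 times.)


Each bit -> 5 copies

000001111100000000000000000000


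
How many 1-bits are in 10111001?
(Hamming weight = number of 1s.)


Counting 1s in 10111001

5


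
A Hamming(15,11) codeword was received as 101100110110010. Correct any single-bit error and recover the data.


Syndrome = 6: error at position 6

Data: 10110110010 (corrected bit 6)


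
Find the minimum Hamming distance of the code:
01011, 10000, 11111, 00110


Comparing all pairs, minimum distance: 2
Can detect 1 errors, correct 0 errors

2


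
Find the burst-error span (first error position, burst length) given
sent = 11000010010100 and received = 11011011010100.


XOR: 00011001000000

Burst at position 3, length 5


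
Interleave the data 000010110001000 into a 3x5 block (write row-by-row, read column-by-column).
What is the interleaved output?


Matrix:
  00001
  01100
  01000
Read columns: 000011010000100

000011010000100


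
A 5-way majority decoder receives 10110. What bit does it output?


Ones: 3 out of 5
Threshold: 3

1 (3/5 voted 1)


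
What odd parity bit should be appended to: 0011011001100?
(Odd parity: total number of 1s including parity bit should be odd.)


Number of 1s in data: 6
Parity bit: 1

1


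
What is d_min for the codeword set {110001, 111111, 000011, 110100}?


Comparing all pairs, minimum distance: 2
Can detect 1 errors, correct 0 errors

2


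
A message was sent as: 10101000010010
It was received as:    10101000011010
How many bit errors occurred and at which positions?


XOR: 00000000001000

1 error(s) at position(s): 10


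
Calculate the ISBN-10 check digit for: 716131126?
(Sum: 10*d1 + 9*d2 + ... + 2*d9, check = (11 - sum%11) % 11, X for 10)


Weighted sum: 179
179 mod 11 = 3

Check digit: 8


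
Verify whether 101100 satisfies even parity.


Number of 1s: 3

No, parity error (3 ones)


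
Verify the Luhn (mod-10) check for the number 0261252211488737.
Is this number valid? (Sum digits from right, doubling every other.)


Luhn sum = 67
67 mod 10 = 7

Invalid (Luhn sum mod 10 = 7)


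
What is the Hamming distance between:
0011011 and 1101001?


XOR: 1110010
Count of 1s: 4

4


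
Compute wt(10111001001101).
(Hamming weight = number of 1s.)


Counting 1s in 10111001001101

8


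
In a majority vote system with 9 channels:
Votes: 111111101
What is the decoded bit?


Ones: 8 out of 9
Threshold: 5

1 (8/9 voted 1)


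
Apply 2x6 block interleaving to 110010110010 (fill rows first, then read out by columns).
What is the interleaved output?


Matrix:
  110010
  110010
Read columns: 111100001100

111100001100


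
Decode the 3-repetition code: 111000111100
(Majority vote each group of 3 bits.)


Groups: 111, 000, 111, 100
Majority votes: 1010

1010


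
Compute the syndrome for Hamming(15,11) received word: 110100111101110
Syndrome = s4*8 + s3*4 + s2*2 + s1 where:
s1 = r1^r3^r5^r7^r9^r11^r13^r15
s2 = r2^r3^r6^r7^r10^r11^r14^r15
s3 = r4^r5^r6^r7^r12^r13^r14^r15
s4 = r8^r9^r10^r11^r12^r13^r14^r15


s1=0, s2=0, s3=1, s4=0

Syndrome = 4 (error at position 4)


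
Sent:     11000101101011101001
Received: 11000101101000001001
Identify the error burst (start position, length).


XOR: 00000000000011100000

Burst at position 12, length 3


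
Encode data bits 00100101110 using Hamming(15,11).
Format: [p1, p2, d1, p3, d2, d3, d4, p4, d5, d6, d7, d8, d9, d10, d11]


Parity bits: p1=1, p2=1, p3=0, p4=0

110001000101110


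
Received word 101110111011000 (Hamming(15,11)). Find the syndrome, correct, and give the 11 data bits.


Syndrome = 2: error at position 2

Data: 11011011000 (corrected bit 2)


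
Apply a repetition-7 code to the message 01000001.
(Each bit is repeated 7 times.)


Each bit -> 7 copies

00000001111111000000000000000000000000000000000001111111


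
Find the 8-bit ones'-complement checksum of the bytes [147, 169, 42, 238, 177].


Sum = 773 mod 256 = 5
Complement = 250

250


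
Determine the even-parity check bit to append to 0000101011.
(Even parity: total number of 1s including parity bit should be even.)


Number of 1s in data: 4
Parity bit: 0

0


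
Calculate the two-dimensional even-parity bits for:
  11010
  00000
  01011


Row parities: 101
Column parities: 10001

Row P: 101, Col P: 10001, Corner: 0


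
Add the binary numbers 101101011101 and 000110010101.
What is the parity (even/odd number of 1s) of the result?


101101011101 = 2909
000110010101 = 405
Sum = 3314 = 110011110010
1s count = 7

odd parity (7 ones in 110011110010)


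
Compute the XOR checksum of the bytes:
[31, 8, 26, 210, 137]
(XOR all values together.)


XOR chain: 31 ^ 8 ^ 26 ^ 210 ^ 137 = 86

86


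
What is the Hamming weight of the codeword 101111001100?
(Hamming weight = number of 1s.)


Counting 1s in 101111001100

7


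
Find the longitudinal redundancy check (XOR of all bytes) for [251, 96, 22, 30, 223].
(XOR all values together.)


XOR chain: 251 ^ 96 ^ 22 ^ 30 ^ 223 = 76

76


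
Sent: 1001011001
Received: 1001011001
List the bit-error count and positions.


XOR: 0000000000

0 errors (received matches sent)


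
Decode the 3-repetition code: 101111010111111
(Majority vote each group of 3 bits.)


Groups: 101, 111, 010, 111, 111
Majority votes: 11011

11011


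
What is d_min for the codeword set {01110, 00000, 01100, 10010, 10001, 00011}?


Comparing all pairs, minimum distance: 1
Can detect 0 errors, correct 0 errors

1


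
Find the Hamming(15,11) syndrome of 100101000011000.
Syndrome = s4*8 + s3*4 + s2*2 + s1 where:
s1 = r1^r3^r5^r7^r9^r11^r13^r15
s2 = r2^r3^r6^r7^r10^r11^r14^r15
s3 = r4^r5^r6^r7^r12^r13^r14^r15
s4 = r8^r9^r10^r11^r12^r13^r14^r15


s1=0, s2=0, s3=1, s4=0

Syndrome = 4 (error at position 4)


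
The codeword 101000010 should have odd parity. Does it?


Number of 1s: 3

Yes, parity is correct (3 ones)


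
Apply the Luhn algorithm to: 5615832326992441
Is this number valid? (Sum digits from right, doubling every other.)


Luhn sum = 76
76 mod 10 = 6

Invalid (Luhn sum mod 10 = 6)


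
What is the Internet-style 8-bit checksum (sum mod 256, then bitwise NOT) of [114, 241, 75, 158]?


Sum = 588 mod 256 = 76
Complement = 179

179


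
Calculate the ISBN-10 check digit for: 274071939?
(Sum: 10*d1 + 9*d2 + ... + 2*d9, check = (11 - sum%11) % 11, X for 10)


Weighted sum: 225
225 mod 11 = 5

Check digit: 6


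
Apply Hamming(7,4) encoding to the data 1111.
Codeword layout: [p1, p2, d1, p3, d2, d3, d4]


Parity bits: p1=1, p2=1, p3=1

1111111


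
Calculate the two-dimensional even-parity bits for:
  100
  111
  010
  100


Row parities: 1111
Column parities: 101

Row P: 1111, Col P: 101, Corner: 0


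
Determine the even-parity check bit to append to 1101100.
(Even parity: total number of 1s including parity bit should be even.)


Number of 1s in data: 4
Parity bit: 0

0


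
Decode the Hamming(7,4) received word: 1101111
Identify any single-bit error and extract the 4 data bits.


Syndrome = 3: error at position 3

Data: 1111 (corrected bit 3)


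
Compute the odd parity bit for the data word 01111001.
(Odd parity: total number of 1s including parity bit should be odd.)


Number of 1s in data: 5
Parity bit: 0

0


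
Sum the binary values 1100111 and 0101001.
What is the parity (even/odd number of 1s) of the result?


1100111 = 103
0101001 = 41
Sum = 144 = 10010000
1s count = 2

even parity (2 ones in 10010000)


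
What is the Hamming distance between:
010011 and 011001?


XOR: 001010
Count of 1s: 2

2


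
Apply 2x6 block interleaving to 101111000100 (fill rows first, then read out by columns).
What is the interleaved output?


Matrix:
  101111
  000100
Read columns: 100010111010

100010111010


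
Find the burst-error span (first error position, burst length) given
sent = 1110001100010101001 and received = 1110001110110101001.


XOR: 0000000010100000000

Burst at position 8, length 3


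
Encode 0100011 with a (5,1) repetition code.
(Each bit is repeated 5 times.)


Each bit -> 5 copies

00000111110000000000000001111111111


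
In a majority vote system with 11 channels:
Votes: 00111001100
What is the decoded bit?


Ones: 5 out of 11
Threshold: 6

0 (5/11 voted 1)


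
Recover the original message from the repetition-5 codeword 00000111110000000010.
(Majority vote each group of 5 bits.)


Groups: 00000, 11111, 00000, 00010
Majority votes: 0100

0100


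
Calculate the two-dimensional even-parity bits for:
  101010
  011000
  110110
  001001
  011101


Row parities: 10000
Column parities: 010000

Row P: 10000, Col P: 010000, Corner: 1


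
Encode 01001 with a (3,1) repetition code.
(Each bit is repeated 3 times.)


Each bit -> 3 copies

000111000000111


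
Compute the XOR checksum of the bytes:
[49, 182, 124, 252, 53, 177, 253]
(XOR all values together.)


XOR chain: 49 ^ 182 ^ 124 ^ 252 ^ 53 ^ 177 ^ 253 = 126

126


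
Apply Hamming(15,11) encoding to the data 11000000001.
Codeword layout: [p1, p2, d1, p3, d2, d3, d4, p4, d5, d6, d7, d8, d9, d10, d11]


Parity bits: p1=1, p2=0, p3=0, p4=1

101010010000001


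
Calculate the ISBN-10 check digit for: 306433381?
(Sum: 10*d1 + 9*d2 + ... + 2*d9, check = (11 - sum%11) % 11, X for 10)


Weighted sum: 177
177 mod 11 = 1

Check digit: X


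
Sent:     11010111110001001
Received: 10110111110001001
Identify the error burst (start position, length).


XOR: 01100000000000000

Burst at position 1, length 2


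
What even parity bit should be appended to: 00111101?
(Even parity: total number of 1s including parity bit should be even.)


Number of 1s in data: 5
Parity bit: 1

1


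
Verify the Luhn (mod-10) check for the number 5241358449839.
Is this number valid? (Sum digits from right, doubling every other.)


Luhn sum = 71
71 mod 10 = 1

Invalid (Luhn sum mod 10 = 1)


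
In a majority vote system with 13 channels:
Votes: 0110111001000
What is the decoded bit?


Ones: 6 out of 13
Threshold: 7

0 (6/13 voted 1)


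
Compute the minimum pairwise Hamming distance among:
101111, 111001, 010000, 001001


Comparing all pairs, minimum distance: 2
Can detect 1 errors, correct 0 errors

2


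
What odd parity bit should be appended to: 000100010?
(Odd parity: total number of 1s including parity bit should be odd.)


Number of 1s in data: 2
Parity bit: 1

1


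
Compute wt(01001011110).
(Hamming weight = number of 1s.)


Counting 1s in 01001011110

6


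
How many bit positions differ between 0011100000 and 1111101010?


XOR: 1100001010
Count of 1s: 4

4


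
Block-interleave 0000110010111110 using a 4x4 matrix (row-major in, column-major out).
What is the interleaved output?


Matrix:
  0000
  1100
  1011
  1110
Read columns: 0111010100110010

0111010100110010


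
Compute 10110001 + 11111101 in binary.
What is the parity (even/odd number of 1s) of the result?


10110001 = 177
11111101 = 253
Sum = 430 = 110101110
1s count = 6

even parity (6 ones in 110101110)


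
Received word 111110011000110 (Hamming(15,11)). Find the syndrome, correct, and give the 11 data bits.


Syndrome = 3: error at position 3

Data: 01001000110 (corrected bit 3)


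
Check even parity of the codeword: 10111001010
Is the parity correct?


Number of 1s: 6

Yes, parity is correct (6 ones)


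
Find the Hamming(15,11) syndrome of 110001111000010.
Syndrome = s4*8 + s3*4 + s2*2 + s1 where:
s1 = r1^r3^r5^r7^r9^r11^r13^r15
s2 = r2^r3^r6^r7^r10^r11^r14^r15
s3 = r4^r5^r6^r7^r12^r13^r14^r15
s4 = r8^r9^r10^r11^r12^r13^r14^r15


s1=1, s2=0, s3=1, s4=1

Syndrome = 13 (error at position 13)


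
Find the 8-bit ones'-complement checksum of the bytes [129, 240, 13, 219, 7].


Sum = 608 mod 256 = 96
Complement = 159

159


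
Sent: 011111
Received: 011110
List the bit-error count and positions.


XOR: 000001

1 error(s) at position(s): 5


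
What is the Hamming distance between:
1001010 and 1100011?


XOR: 0101001
Count of 1s: 3

3


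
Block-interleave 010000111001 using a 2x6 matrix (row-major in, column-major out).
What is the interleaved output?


Matrix:
  010000
  111001
Read columns: 011101000001

011101000001


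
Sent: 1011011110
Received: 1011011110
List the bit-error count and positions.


XOR: 0000000000

0 errors (received matches sent)


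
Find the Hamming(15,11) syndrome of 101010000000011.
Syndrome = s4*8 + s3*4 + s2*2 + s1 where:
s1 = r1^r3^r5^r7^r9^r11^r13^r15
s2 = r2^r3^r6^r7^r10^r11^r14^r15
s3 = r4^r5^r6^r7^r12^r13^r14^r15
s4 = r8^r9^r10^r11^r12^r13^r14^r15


s1=0, s2=1, s3=1, s4=0

Syndrome = 6 (error at position 6)


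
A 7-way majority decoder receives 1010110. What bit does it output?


Ones: 4 out of 7
Threshold: 4

1 (4/7 voted 1)


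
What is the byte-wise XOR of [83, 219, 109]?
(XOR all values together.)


XOR chain: 83 ^ 219 ^ 109 = 229

229


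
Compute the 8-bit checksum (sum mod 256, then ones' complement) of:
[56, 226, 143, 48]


Sum = 473 mod 256 = 217
Complement = 38

38


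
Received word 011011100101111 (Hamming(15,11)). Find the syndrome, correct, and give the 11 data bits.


Syndrome = 15: error at position 15

Data: 11110101110 (corrected bit 15)


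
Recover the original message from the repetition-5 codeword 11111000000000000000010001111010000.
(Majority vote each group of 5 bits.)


Groups: 11111, 00000, 00000, 00000, 01000, 11110, 10000
Majority votes: 1000010

1000010


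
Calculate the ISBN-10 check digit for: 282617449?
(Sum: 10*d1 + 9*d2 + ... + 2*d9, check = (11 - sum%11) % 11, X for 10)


Weighted sum: 237
237 mod 11 = 6

Check digit: 5


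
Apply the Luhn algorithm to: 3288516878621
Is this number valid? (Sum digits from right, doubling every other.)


Luhn sum = 67
67 mod 10 = 7

Invalid (Luhn sum mod 10 = 7)


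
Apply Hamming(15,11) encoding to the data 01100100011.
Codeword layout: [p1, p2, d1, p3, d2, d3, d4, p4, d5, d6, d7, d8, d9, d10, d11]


Parity bits: p1=0, p2=0, p3=0, p4=1

000011010100011


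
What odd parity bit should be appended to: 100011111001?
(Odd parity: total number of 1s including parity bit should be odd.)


Number of 1s in data: 7
Parity bit: 0

0


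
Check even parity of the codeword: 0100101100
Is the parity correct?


Number of 1s: 4

Yes, parity is correct (4 ones)


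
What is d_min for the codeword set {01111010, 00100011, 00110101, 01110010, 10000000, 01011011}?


Comparing all pairs, minimum distance: 1
Can detect 0 errors, correct 0 errors

1


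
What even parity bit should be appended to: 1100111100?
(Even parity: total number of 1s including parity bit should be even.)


Number of 1s in data: 6
Parity bit: 0

0


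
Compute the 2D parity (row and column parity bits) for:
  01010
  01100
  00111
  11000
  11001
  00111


Row parities: 001011
Column parities: 00111

Row P: 001011, Col P: 00111, Corner: 1


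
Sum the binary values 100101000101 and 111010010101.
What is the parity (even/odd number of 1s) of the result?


100101000101 = 2373
111010010101 = 3733
Sum = 6106 = 1011111011010
1s count = 9

odd parity (9 ones in 1011111011010)


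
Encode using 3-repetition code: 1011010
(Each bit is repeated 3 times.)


Each bit -> 3 copies

111000111111000111000


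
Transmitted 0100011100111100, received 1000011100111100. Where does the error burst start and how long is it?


XOR: 1100000000000000

Burst at position 0, length 2


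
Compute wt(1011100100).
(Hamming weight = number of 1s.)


Counting 1s in 1011100100

5


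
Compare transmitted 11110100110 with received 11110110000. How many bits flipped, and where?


XOR: 00000010110

3 error(s) at position(s): 6, 8, 9


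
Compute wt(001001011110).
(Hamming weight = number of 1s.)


Counting 1s in 001001011110

6


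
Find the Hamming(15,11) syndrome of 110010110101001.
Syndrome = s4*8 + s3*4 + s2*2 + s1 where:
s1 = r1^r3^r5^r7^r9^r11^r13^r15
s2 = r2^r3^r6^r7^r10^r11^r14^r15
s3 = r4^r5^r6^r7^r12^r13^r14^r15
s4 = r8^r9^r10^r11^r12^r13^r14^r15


s1=0, s2=0, s3=0, s4=0

Syndrome = 0 (no error)


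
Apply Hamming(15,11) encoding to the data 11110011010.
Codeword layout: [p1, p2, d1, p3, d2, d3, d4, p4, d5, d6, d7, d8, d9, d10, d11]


Parity bits: p1=0, p2=1, p3=1, p4=1

011111110011010


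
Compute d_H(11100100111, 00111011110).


XOR: 11011111001
Count of 1s: 8

8


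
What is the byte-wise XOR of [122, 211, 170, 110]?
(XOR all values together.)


XOR chain: 122 ^ 211 ^ 170 ^ 110 = 109

109


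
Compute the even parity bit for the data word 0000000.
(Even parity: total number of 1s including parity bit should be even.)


Number of 1s in data: 0
Parity bit: 0

0


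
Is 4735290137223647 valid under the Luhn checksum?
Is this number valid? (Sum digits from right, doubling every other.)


Luhn sum = 86
86 mod 10 = 6

Invalid (Luhn sum mod 10 = 6)


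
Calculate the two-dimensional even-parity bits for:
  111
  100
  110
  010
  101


Row parities: 11010
Column parities: 010

Row P: 11010, Col P: 010, Corner: 1


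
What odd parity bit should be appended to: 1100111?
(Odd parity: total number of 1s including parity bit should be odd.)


Number of 1s in data: 5
Parity bit: 0

0


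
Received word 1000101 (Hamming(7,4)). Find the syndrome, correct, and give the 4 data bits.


Syndrome = 3: error at position 3

Data: 1101 (corrected bit 3)


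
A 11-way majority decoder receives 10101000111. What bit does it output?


Ones: 6 out of 11
Threshold: 6

1 (6/11 voted 1)


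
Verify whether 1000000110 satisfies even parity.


Number of 1s: 3

No, parity error (3 ones)


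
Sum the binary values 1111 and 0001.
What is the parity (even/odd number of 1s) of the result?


1111 = 15
0001 = 1
Sum = 16 = 10000
1s count = 1

odd parity (1 ones in 10000)


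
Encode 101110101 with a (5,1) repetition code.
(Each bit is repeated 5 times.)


Each bit -> 5 copies

111110000011111111111111100000111110000011111


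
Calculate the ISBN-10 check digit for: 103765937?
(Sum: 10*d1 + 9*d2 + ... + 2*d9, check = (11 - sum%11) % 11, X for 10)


Weighted sum: 203
203 mod 11 = 5

Check digit: 6


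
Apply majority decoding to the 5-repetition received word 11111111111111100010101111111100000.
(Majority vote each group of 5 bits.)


Groups: 11111, 11111, 11111, 00010, 10111, 11111, 00000
Majority votes: 1110110

1110110


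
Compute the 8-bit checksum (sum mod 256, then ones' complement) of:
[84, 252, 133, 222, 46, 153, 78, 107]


Sum = 1075 mod 256 = 51
Complement = 204

204


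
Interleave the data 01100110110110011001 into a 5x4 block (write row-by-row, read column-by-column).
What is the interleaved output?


Matrix:
  0110
  0110
  1101
  1001
  1001
Read columns: 00111111001100000111

00111111001100000111


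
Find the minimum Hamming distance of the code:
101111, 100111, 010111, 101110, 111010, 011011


Comparing all pairs, minimum distance: 1
Can detect 0 errors, correct 0 errors

1


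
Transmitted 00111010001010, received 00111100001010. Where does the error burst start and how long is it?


XOR: 00000110000000

Burst at position 5, length 2


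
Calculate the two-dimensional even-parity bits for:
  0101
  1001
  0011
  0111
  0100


Row parities: 00011
Column parities: 1100

Row P: 00011, Col P: 1100, Corner: 0


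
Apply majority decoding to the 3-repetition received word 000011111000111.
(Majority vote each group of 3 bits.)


Groups: 000, 011, 111, 000, 111
Majority votes: 01101

01101


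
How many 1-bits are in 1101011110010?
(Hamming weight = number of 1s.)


Counting 1s in 1101011110010

8


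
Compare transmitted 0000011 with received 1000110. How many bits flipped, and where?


XOR: 1000101

3 error(s) at position(s): 0, 4, 6


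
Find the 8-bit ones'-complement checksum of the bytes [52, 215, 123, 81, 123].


Sum = 594 mod 256 = 82
Complement = 173

173


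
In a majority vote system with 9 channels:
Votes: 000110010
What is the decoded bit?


Ones: 3 out of 9
Threshold: 5

0 (3/9 voted 1)


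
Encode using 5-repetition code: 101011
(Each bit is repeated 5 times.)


Each bit -> 5 copies

111110000011111000001111111111


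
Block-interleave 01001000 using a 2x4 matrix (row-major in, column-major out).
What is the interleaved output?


Matrix:
  0100
  1000
Read columns: 01100000

01100000


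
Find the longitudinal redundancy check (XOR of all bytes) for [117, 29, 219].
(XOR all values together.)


XOR chain: 117 ^ 29 ^ 219 = 179

179


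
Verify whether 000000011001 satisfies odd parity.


Number of 1s: 3

Yes, parity is correct (3 ones)


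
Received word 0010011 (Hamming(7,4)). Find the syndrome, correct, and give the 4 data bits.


Syndrome = 2: error at position 2

Data: 1011 (corrected bit 2)


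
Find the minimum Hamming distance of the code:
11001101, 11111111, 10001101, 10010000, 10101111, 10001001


Comparing all pairs, minimum distance: 1
Can detect 0 errors, correct 0 errors

1


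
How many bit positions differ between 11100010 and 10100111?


XOR: 01000101
Count of 1s: 3

3


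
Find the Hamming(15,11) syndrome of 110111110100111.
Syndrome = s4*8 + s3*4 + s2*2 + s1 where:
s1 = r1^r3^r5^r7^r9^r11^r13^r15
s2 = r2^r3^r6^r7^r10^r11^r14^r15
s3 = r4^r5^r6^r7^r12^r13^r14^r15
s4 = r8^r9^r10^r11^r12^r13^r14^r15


s1=1, s2=0, s3=1, s4=1

Syndrome = 13 (error at position 13)


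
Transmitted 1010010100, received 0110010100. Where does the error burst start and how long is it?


XOR: 1100000000

Burst at position 0, length 2


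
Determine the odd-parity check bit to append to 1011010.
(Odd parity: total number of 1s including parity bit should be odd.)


Number of 1s in data: 4
Parity bit: 1

1


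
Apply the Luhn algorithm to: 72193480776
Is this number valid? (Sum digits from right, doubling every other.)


Luhn sum = 58
58 mod 10 = 8

Invalid (Luhn sum mod 10 = 8)


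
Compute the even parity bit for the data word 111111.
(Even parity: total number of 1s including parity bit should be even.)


Number of 1s in data: 6
Parity bit: 0

0


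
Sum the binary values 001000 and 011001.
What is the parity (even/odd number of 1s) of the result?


001000 = 8
011001 = 25
Sum = 33 = 100001
1s count = 2

even parity (2 ones in 100001)


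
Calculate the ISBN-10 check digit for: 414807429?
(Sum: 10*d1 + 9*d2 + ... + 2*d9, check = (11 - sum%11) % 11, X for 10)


Weighted sum: 212
212 mod 11 = 3

Check digit: 8


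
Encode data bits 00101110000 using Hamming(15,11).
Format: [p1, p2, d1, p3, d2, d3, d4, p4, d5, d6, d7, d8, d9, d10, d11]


Parity bits: p1=0, p2=1, p3=1, p4=1

010101011110000


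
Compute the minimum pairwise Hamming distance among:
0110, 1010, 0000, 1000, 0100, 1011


Comparing all pairs, minimum distance: 1
Can detect 0 errors, correct 0 errors

1


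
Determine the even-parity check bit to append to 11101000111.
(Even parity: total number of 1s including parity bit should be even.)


Number of 1s in data: 7
Parity bit: 1

1


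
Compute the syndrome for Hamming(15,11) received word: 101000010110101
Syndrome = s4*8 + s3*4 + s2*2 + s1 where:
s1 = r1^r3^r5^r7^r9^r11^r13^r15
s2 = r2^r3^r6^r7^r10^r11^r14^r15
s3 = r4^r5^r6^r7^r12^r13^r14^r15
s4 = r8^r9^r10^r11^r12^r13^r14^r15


s1=1, s2=0, s3=0, s4=1

Syndrome = 9 (error at position 9)


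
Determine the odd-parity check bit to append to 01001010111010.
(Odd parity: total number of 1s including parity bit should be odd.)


Number of 1s in data: 7
Parity bit: 0

0


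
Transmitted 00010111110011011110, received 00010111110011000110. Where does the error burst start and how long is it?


XOR: 00000000000000011000

Burst at position 15, length 2


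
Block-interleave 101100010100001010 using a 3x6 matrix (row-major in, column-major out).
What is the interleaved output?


Matrix:
  101100
  010100
  001010
Read columns: 100010101110001000

100010101110001000


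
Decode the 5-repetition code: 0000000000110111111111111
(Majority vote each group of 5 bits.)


Groups: 00000, 00000, 11011, 11111, 11111
Majority votes: 00111

00111


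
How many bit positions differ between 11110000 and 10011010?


XOR: 01101010
Count of 1s: 4

4


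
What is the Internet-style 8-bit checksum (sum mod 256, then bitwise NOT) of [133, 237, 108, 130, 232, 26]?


Sum = 866 mod 256 = 98
Complement = 157

157


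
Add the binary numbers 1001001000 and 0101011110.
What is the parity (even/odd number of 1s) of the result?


1001001000 = 584
0101011110 = 350
Sum = 934 = 1110100110
1s count = 6

even parity (6 ones in 1110100110)


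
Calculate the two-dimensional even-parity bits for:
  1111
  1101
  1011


Row parities: 011
Column parities: 1001

Row P: 011, Col P: 1001, Corner: 0


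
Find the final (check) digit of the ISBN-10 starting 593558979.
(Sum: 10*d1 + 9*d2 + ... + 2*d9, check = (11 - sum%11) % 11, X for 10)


Weighted sum: 335
335 mod 11 = 5

Check digit: 6


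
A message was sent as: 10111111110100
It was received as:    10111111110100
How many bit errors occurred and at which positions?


XOR: 00000000000000

0 errors (received matches sent)


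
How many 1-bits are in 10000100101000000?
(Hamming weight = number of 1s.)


Counting 1s in 10000100101000000

4


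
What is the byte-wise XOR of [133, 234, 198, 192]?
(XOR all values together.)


XOR chain: 133 ^ 234 ^ 198 ^ 192 = 105

105


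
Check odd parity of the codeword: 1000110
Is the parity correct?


Number of 1s: 3

Yes, parity is correct (3 ones)


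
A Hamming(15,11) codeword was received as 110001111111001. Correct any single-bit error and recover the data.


Syndrome = 1: error at position 1

Data: 00111111001 (corrected bit 1)


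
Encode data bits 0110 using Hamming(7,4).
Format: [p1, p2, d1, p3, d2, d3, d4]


Parity bits: p1=1, p2=1, p3=0

1100110


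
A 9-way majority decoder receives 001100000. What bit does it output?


Ones: 2 out of 9
Threshold: 5

0 (2/9 voted 1)


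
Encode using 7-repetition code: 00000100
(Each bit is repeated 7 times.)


Each bit -> 7 copies

00000000000000000000000000000000000111111100000000000000


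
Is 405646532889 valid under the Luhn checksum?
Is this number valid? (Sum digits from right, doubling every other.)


Luhn sum = 61
61 mod 10 = 1

Invalid (Luhn sum mod 10 = 1)


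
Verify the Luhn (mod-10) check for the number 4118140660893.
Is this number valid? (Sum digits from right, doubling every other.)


Luhn sum = 52
52 mod 10 = 2

Invalid (Luhn sum mod 10 = 2)


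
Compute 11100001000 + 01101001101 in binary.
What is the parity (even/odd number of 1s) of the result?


11100001000 = 1800
01101001101 = 845
Sum = 2645 = 101001010101
1s count = 6

even parity (6 ones in 101001010101)


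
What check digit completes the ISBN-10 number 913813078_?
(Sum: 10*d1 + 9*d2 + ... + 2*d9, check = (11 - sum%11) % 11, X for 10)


Weighted sum: 237
237 mod 11 = 6

Check digit: 5


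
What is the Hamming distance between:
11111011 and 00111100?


XOR: 11000111
Count of 1s: 5

5


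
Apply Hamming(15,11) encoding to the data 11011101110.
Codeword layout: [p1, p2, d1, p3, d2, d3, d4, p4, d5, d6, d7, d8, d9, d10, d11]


Parity bits: p1=1, p2=0, p3=1, p4=1

101110111101110


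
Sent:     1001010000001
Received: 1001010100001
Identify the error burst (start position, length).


XOR: 0000000100000

Burst at position 7, length 1


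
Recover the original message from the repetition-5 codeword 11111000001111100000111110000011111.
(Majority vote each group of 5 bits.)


Groups: 11111, 00000, 11111, 00000, 11111, 00000, 11111
Majority votes: 1010101

1010101


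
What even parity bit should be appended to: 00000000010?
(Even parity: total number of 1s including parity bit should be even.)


Number of 1s in data: 1
Parity bit: 1

1


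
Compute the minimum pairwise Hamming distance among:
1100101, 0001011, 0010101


Comparing all pairs, minimum distance: 3
Can detect 2 errors, correct 1 errors

3


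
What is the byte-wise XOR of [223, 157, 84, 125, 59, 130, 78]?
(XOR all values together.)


XOR chain: 223 ^ 157 ^ 84 ^ 125 ^ 59 ^ 130 ^ 78 = 156

156


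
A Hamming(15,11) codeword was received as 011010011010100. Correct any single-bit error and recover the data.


Syndrome = 3: error at position 3

Data: 01001010100 (corrected bit 3)


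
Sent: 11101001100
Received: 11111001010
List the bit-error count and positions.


XOR: 00010000110

3 error(s) at position(s): 3, 8, 9


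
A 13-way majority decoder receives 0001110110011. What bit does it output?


Ones: 7 out of 13
Threshold: 7

1 (7/13 voted 1)


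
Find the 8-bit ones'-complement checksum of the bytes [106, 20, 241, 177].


Sum = 544 mod 256 = 32
Complement = 223

223


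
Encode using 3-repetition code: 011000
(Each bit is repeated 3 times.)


Each bit -> 3 copies

000111111000000000


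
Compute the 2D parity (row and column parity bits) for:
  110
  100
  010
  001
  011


Row parities: 01110
Column parities: 010

Row P: 01110, Col P: 010, Corner: 1


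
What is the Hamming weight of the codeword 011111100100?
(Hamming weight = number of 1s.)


Counting 1s in 011111100100

7


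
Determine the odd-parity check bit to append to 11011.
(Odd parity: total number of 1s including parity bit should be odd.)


Number of 1s in data: 4
Parity bit: 1

1


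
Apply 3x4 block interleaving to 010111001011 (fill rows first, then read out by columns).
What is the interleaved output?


Matrix:
  0101
  1100
  1011
Read columns: 011110001101

011110001101


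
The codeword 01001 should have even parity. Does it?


Number of 1s: 2

Yes, parity is correct (2 ones)


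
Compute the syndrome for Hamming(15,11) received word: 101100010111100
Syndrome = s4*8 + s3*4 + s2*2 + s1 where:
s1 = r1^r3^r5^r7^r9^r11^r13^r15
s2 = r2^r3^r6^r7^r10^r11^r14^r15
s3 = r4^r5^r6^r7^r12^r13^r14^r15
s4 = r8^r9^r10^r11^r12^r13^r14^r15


s1=0, s2=1, s3=1, s4=1

Syndrome = 14 (error at position 14)


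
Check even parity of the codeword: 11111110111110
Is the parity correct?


Number of 1s: 12

Yes, parity is correct (12 ones)


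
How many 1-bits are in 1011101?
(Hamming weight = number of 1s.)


Counting 1s in 1011101

5


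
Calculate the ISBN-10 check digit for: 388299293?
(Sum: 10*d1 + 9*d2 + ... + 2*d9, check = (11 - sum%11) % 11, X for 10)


Weighted sum: 320
320 mod 11 = 1

Check digit: X


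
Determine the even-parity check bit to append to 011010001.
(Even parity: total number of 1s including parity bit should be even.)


Number of 1s in data: 4
Parity bit: 0

0


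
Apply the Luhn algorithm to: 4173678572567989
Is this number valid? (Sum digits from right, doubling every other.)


Luhn sum = 83
83 mod 10 = 3

Invalid (Luhn sum mod 10 = 3)


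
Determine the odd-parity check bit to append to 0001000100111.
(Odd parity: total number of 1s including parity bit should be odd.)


Number of 1s in data: 5
Parity bit: 0

0


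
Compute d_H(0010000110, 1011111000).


XOR: 1001111110
Count of 1s: 7

7


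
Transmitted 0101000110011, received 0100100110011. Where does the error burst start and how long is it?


XOR: 0001100000000

Burst at position 3, length 2


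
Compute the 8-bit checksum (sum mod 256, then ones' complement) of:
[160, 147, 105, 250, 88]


Sum = 750 mod 256 = 238
Complement = 17

17


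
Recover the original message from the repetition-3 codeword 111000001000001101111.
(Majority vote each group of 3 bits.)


Groups: 111, 000, 001, 000, 001, 101, 111
Majority votes: 1000011

1000011


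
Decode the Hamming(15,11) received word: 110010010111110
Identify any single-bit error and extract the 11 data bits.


Syndrome = 0: no error detected

Data: 01000111110 (no errors)


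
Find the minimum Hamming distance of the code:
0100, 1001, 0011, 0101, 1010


Comparing all pairs, minimum distance: 1
Can detect 0 errors, correct 0 errors

1


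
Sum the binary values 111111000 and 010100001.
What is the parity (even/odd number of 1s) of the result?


111111000 = 504
010100001 = 161
Sum = 665 = 1010011001
1s count = 5

odd parity (5 ones in 1010011001)


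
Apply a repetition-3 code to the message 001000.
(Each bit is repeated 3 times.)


Each bit -> 3 copies

000000111000000000


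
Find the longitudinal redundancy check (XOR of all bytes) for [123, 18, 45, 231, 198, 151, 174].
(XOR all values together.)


XOR chain: 123 ^ 18 ^ 45 ^ 231 ^ 198 ^ 151 ^ 174 = 92

92


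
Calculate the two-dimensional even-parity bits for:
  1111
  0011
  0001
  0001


Row parities: 0011
Column parities: 1100

Row P: 0011, Col P: 1100, Corner: 0


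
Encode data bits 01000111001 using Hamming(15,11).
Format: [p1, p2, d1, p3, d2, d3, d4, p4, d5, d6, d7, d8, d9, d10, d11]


Parity bits: p1=1, p2=1, p3=1, p4=0

110110000111001


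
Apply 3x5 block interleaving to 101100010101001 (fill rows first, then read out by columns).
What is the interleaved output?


Matrix:
  10110
  00101
  01001
Read columns: 100001110100011

100001110100011


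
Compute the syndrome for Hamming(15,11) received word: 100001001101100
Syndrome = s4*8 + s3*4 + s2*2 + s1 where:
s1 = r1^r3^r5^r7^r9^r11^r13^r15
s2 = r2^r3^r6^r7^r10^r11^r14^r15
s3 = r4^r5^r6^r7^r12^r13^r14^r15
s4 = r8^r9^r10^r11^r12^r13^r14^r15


s1=1, s2=0, s3=1, s4=0

Syndrome = 5 (error at position 5)


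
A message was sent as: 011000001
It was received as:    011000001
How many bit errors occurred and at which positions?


XOR: 000000000

0 errors (received matches sent)


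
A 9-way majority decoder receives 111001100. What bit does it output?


Ones: 5 out of 9
Threshold: 5

1 (5/9 voted 1)


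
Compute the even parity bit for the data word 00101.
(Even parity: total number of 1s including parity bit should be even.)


Number of 1s in data: 2
Parity bit: 0

0


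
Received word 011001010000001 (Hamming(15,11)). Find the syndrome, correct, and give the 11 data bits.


Syndrome = 0: no error detected

Data: 10100000001 (no errors)


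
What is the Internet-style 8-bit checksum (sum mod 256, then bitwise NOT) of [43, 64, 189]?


Sum = 296 mod 256 = 40
Complement = 215

215


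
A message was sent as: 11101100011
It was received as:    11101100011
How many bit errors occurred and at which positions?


XOR: 00000000000

0 errors (received matches sent)


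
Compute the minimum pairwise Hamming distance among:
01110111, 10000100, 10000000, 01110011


Comparing all pairs, minimum distance: 1
Can detect 0 errors, correct 0 errors

1


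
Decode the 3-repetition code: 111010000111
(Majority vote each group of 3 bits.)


Groups: 111, 010, 000, 111
Majority votes: 1001

1001


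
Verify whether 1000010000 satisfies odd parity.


Number of 1s: 2

No, parity error (2 ones)


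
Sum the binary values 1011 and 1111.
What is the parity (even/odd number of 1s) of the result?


1011 = 11
1111 = 15
Sum = 26 = 11010
1s count = 3

odd parity (3 ones in 11010)


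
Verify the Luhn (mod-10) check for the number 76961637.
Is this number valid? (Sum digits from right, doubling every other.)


Luhn sum = 47
47 mod 10 = 7

Invalid (Luhn sum mod 10 = 7)


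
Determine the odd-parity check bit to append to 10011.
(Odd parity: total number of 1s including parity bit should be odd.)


Number of 1s in data: 3
Parity bit: 0

0


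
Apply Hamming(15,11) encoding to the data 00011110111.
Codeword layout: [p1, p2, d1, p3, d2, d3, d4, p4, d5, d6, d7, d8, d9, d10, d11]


Parity bits: p1=1, p2=1, p3=0, p4=0

110000101110111


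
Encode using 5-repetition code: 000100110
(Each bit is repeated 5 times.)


Each bit -> 5 copies

000000000000000111110000000000111111111100000
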